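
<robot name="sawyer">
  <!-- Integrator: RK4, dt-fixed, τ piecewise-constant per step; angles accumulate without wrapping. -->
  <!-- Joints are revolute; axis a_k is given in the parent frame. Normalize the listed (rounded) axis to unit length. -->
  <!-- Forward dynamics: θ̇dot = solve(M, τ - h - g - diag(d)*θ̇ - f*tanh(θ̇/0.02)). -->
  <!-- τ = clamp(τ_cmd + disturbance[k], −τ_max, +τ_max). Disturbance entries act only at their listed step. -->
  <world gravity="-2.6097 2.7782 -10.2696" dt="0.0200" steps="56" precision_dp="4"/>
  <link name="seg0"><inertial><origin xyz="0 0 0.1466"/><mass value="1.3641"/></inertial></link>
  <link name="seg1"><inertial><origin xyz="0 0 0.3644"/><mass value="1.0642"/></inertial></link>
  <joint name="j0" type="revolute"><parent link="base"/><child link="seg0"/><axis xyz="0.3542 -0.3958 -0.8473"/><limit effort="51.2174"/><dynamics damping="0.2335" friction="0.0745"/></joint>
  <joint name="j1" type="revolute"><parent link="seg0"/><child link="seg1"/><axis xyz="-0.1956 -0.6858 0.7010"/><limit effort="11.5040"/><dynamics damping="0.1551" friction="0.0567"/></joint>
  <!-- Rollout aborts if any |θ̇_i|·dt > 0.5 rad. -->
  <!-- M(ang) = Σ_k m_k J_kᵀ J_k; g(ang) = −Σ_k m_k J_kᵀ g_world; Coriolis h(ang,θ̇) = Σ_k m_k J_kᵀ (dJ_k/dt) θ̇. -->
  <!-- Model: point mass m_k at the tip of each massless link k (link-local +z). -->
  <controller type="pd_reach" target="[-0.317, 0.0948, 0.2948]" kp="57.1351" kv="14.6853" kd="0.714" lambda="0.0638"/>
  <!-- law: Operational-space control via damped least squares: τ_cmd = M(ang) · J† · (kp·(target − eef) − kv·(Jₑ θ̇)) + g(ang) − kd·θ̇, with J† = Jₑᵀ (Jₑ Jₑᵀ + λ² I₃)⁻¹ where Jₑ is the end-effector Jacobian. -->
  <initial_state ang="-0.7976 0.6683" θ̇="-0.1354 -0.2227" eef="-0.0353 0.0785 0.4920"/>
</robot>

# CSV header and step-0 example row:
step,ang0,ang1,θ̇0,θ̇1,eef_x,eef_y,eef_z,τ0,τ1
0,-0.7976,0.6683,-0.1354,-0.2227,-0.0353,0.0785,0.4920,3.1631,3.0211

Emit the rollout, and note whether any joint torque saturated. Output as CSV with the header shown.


step,ang0,ang1,θ̇0,θ̇1,eef_x,eef_y,eef_z,τ0,τ1
1,-0.7969,0.6696,0.1555,0.3758,-0.0356,0.0781,0.4920,2.3006,1.7634
2,-0.7909,0.6793,0.4420,0.6079,-0.0379,0.0752,0.4919,1.7506,1.1067
3,-0.7806,0.6931,0.5866,0.7616,-0.0414,0.0709,0.4918,1.4523,0.6728
4,-0.7670,0.7083,0.7761,0.7697,-0.0456,0.0659,0.4916,1.2036,0.4448
5,-0.7511,0.7244,0.8270,0.8280,-0.0503,0.0604,0.4912,1.0902,0.2252
6,-0.7329,0.7402,0.9867,0.7616,-0.0554,0.0547,0.4908,0.9183,0.1340
7,-0.7133,0.7559,0.9877,0.8018,-0.0607,0.0491,0.4901,0.8635,-0.0277
8,-0.6921,0.7710,1.1282,0.7146,-0.0663,0.0434,0.4894,0.7094,-0.0763
9,-0.6699,0.7857,1.1100,0.7473,-0.0721,0.0379,0.4884,0.6662,-0.2160
10,-0.6466,0.7999,1.2214,0.6676,-0.0781,0.0325,0.4873,0.5246,-0.2595
11,-0.6224,0.8134,1.2074,0.6856,-0.0843,0.0272,0.4861,0.4704,-0.3791
12,-0.5975,0.8266,1.2822,0.6272,-0.0906,0.0222,0.4847,0.3458,-0.4332
13,-0.5720,0.8392,1.2813,0.6278,-0.0971,0.0174,0.4831,0.2736,-0.5332
14,-0.5460,0.8513,1.3238,0.5902,-0.1036,0.0128,0.4813,0.1645,-0.5993
15,-0.5195,0.8631,1.3312,0.5793,-0.1103,0.0085,0.4794,0.0785,-0.6852
16,-0.4928,0.8744,1.3526,0.5548,-0.1171,0.0044,0.4774,-0.0215,-0.7577
17,-0.4657,0.8854,1.3607,0.5395,-0.1239,0.0006,0.4752,-0.1139,-0.8360
18,-0.4385,0.8960,1.3702,0.5213,-0.1308,-0.0030,0.4729,-0.2098,-0.9098
19,-0.4111,0.9063,1.3744,0.5059,-0.1377,-0.0063,0.4704,-0.3035,-0.9839
20,-0.3837,0.9163,1.3766,0.4906,-0.1446,-0.0093,0.4678,-0.3972,-1.0562
21,-0.3562,0.9260,1.3757,0.4762,-0.1516,-0.0120,0.4651,-0.4897,-1.1274
22,-0.3288,0.9354,1.3725,0.4624,-0.1585,-0.0145,0.4623,-0.5812,-1.1971
23,-0.3015,0.9445,1.3669,0.4490,-0.1654,-0.0167,0.4594,-0.6712,-1.2653
24,-0.2743,0.9533,1.3591,0.4361,-0.1722,-0.0186,0.4563,-0.7597,-1.3318
25,-0.2472,0.9619,1.3494,0.4235,-0.1790,-0.0203,0.4532,-0.8465,-1.3966
26,-0.2204,0.9703,1.3378,0.4112,-0.1857,-0.0217,0.4500,-0.9313,-1.4597
27,-0.1938,0.9784,1.3245,0.3991,-0.1923,-0.0228,0.4468,-1.0140,-1.5209
28,-0.1676,0.9863,1.3096,0.3872,-0.1988,-0.0237,0.4435,-1.0945,-1.5802
29,-0.1416,0.9939,1.2934,0.3754,-0.2052,-0.0244,0.4401,-1.1726,-1.6375
30,-0.1159,1.0013,1.2759,0.3637,-0.2114,-0.0248,0.4368,-1.2483,-1.6929
31,-0.0906,1.0085,1.2572,0.3521,-0.2176,-0.0251,0.4333,-1.3214,-1.7463
32,-0.0657,1.0154,1.2375,0.3405,-0.2235,-0.0251,0.4299,-1.3919,-1.7978
33,-0.0412,1.0221,1.2169,0.3290,-0.2294,-0.0249,0.4265,-1.4598,-1.8472
34,-0.0171,1.0286,1.1955,0.3176,-0.2350,-0.0246,0.4231,-1.5250,-1.8947
35,0.0065,1.0348,1.1734,0.3063,-0.2405,-0.0241,0.4196,-1.5874,-1.9402
36,0.0297,1.0408,1.1508,0.2950,-0.2459,-0.0234,0.4162,-1.6472,-1.9838
37,0.0525,1.0466,1.1277,0.2837,-0.2510,-0.0226,0.4129,-1.7043,-2.0256
38,0.0748,1.0522,1.1042,0.2726,-0.2560,-0.0216,0.4095,-1.7587,-2.0655
39,0.0966,1.0575,1.0804,0.2615,-0.2608,-0.0205,0.4062,-1.8104,-2.1036
40,0.1179,1.0626,1.0564,0.2506,-0.2655,-0.0193,0.4030,-1.8596,-2.1399
41,0.1388,1.0675,1.0323,0.2397,-0.2699,-0.0180,0.3998,-1.9063,-2.1746
42,0.1592,1.0722,1.0081,0.2290,-0.2742,-0.0166,0.3966,-1.9504,-2.2077
43,0.1791,1.0767,0.9839,0.2185,-0.2783,-0.0151,0.3935,-1.9922,-2.2392
44,0.1985,1.0810,0.9598,0.2081,-0.2823,-0.0135,0.3905,-2.0317,-2.2692
45,0.2174,1.0850,0.9359,0.1979,-0.2861,-0.0119,0.3875,-2.0689,-2.2978
46,0.2359,1.0889,0.9121,0.1879,-0.2897,-0.0102,0.3846,-2.1039,-2.3250
47,0.2539,1.0925,0.8885,0.1780,-0.2932,-0.0085,0.3818,-2.1369,-2.3509
48,0.2714,1.0960,0.8652,0.1684,-0.2965,-0.0067,0.3790,-2.1679,-2.3755
49,0.2884,1.0993,0.8422,0.1590,-0.2997,-0.0049,0.3764,-2.1969,-2.3989
50,0.3050,1.1023,0.8195,0.1498,-0.3027,-0.0031,0.3738,-2.2242,-2.4212
51,0.3212,1.1052,0.7972,0.1409,-0.3055,-0.0012,0.3712,-2.2497,-2.4424
52,0.3369,1.1080,0.7752,0.1322,-0.3083,0.0006,0.3688,-2.2736,-2.4625
53,0.3522,1.1105,0.7537,0.1237,-0.3109,0.0025,0.3664,-2.2958,-2.4817
54,0.3670,1.1129,0.7325,0.1155,-0.3134,0.0044,0.3641,-2.3167,-2.4999
55,0.3815,1.1151,0.7118,0.1075,-0.3157,0.0063,0.3619,-2.3361,-2.5173
56,0.3955,1.1172,0.6916,0.0998,-0.3180,0.0081,0.3598,,
# any joint saturated: no


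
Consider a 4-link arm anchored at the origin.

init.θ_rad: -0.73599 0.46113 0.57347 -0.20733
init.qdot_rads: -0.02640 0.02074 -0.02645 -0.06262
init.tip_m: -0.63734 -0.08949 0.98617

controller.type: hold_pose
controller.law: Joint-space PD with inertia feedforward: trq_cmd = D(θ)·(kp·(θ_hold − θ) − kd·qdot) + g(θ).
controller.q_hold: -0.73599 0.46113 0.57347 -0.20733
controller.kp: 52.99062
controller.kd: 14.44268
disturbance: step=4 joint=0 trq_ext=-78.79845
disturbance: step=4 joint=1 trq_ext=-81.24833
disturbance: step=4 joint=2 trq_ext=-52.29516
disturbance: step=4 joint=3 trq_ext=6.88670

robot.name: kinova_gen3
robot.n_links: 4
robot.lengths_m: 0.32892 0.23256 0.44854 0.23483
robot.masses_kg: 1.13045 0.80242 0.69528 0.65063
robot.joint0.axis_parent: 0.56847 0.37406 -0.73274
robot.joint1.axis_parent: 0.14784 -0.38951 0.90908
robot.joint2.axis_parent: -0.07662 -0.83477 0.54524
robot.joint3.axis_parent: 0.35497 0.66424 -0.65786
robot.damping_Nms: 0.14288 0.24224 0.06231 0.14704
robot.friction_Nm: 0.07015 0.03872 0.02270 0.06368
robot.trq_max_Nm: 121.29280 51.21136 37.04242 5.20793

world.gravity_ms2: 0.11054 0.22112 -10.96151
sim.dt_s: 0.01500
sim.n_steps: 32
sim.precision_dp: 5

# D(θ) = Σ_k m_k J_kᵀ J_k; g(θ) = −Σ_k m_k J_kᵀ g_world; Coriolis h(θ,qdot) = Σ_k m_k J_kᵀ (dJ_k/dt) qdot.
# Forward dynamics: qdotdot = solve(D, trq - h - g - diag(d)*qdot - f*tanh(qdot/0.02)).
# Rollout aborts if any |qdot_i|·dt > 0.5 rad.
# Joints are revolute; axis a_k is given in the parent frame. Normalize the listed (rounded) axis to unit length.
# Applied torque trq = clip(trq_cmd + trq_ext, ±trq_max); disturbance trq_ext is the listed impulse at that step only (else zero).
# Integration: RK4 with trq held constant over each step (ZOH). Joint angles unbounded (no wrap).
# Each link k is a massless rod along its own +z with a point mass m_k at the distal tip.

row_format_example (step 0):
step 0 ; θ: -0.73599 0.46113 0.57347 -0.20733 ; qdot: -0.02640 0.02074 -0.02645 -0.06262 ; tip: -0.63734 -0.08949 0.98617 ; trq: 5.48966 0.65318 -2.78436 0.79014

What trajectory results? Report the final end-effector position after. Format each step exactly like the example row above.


step 1 ; θ: -0.73627 0.46121 0.57340 -0.20750 ; qdot: -0.01494 0.00662 -0.01110 -0.03759 ; tip: -0.63741 -0.08949 0.98612 ; trq: 5.46334 0.65253 -2.78243 0.78786
step 2 ; θ: -0.73642 0.46117 0.57346 -0.20746 ; qdot: -0.00893 0.00232 -0.00686 -0.03058 ; tip: -0.63747 -0.08948 0.98608 ; trq: 5.44504 0.64922 -2.78071 0.78660
step 3 ; θ: -0.73650 0.46110 0.57355 -0.20738 ; qdot: -0.00568 0.00179 -0.00654 -0.02923 ; tip: -0.63751 -0.08947 0.98605 ; trq: 5.43230 0.64554 -2.77934 0.78576
step 4 ; θ: -0.73654 0.46103 0.57363 -0.20729 ; qdot: -0.00379 0.00237 -0.00721 -0.02899 ; tip: -0.63754 -0.08946 0.98603 ; trq: -73.37516 -51.21136 -37.04242 5.20793
step 5 ; θ: -0.76756 0.47509 0.54957 -0.21461 ; qdot: -4.09412 1.86348 -3.17982 -0.86418 ; tip: -0.64386 -0.08184 0.98564 ; trq: 23.07475 12.41916 5.18400 -0.29788
step 6 ; θ: -0.82123 0.49975 0.50778 -0.22225 ; qdot: -3.07787 1.42955 -2.40905 -0.20640 ; tip: -0.65534 -0.06777 0.98468 ; trq: 20.35893 10.86225 4.59605 -0.29810
step 7 ; θ: -0.86118 0.51826 0.47642 -0.22304 ; qdot: -2.26409 1.05411 -1.80352 0.01053 ; tip: -0.66439 -0.05635 0.98371 ; trq: 18.06048 9.45229 3.89285 -0.22078
step 8 ; θ: -0.89018 0.53155 0.45323 -0.22219 ; qdot: -1.61270 0.72885 -1.30573 0.06165 ; tip: -0.67136 -0.04747 0.98271 ; trq: 16.10563 8.19811 3.15833 -0.11521
step 9 ; θ: -0.91044 0.54045 0.43666 -0.22161 ; qdot: -1.09470 0.46364 -0.90871 0.01234 ; tip: -0.67654 -0.04085 0.98178 ; trq: 14.43655 7.09270 2.44192 -0.00021
step 10 ; θ: -0.92373 0.54565 0.42575 -0.22096 ; qdot: -0.68343 0.24103 -0.56134 0.03982 ; tip: -0.68020 -0.03617 0.98100 ; trq: 13.00774 6.12342 1.77126 0.10150
step 11 ; θ: -0.93154 0.54803 0.41928 -0.22070 ; qdot: -0.36087 0.07388 -0.28911 0.04518 ; tip: -0.68255 -0.03311 0.98042 ; trq: 11.78345 5.27793 1.16146 0.19526
step 12 ; θ: -0.93508 0.54831 0.41639 -0.22041 ; qdot: -0.11311 -0.03811 -0.08445 0.04649 ; tip: -0.68383 -0.03138 0.98008 ; trq: 10.73475 4.53898 0.61832 0.27734
step 13 ; θ: -0.93542 0.54742 0.41599 -0.22028 ; qdot: 0.06609 -0.08542 0.04650 0.03200 ; tip: -0.68420 -0.03073 0.97997 ; trq: 9.84540 3.89046 0.14661 0.34667
step 14 ; θ: -0.93351 0.54619 0.41708 -0.22054 ; qdot: 0.19041 -0.08858 0.11978 -0.00283 ; tip: -0.68381 -0.03096 0.98012 ; trq: 9.11082 3.33782 -0.25098 0.40487
step 15 ; θ: -0.92995 0.54490 0.41924 -0.22092 ; qdot: 0.28531 -0.08877 0.17797 -0.01520 ; tip: -0.68282 -0.03186 0.98047 ; trq: 8.48573 2.86933 -0.58973 0.45258
step 16 ; θ: -0.92514 0.54357 0.42229 -0.22100 ; qdot: 0.35531 -0.08155 0.21242 -0.04630 ; tip: -0.68137 -0.03326 0.98100 ; trq: 7.95545 2.47303 -0.87773 0.49456
step 17 ; θ: -0.91942 0.54232 0.42581 -0.22134 ; qdot: 0.40621 -0.07505 0.23863 -0.06070 ; tip: -0.67958 -0.03507 0.98164 ; trq: 7.50722 2.13914 -1.12209 0.52908
step 18 ; θ: -0.91305 0.54116 0.42969 -0.22175 ; qdot: 0.44171 -0.07053 0.26022 -0.05590 ; tip: -0.67755 -0.03717 0.98235 ; trq: 7.12962 1.85847 -1.32947 0.55688
step 19 ; θ: -0.90625 0.54008 0.43382 -0.22215 ; qdot: 0.46427 -0.06481 0.27153 -0.05812 ; tip: -0.67535 -0.03947 0.98312 ; trq: 6.81270 1.62317 -1.50566 0.58112
step 20 ; θ: -0.89918 0.53908 0.43808 -0.22255 ; qdot: 0.47668 -0.06003 0.27782 -0.05684 ; tip: -0.67305 -0.04190 0.98390 ; trq: 6.54773 1.42653 -1.65556 0.60163
step 21 ; θ: -0.89200 0.53814 0.44239 -0.22295 ; qdot: 0.48089 -0.05572 0.27901 -0.05733 ; tip: -0.67071 -0.04441 0.98469 ; trq: 6.32710 1.26273 -1.78335 0.61945
step 22 ; θ: -0.88479 0.53727 0.44670 -0.22335 ; qdot: 0.47869 -0.05239 0.27711 -0.05699 ; tip: -0.66837 -0.04695 0.98545 ; trq: 6.14418 1.12678 -1.89254 0.63487
step 23 ; θ: -0.87766 0.53644 0.45096 -0.22374 ; qdot: 0.47146 -0.04988 0.27264 -0.05704 ; tip: -0.66606 -0.04950 0.98618 ; trq: 5.99323 1.01440 -1.98607 0.64837
step 24 ; θ: -0.87066 0.53564 0.45514 -0.22414 ; qdot: 0.46036 -0.04820 0.26648 -0.05691 ; tip: -0.66381 -0.05201 0.98687 ; trq: 5.86929 0.92192 -2.06639 0.66022
step 25 ; θ: -0.86386 0.53485 0.45922 -0.22453 ; qdot: 0.44635 -0.04721 0.25905 -0.05684 ; tip: -0.66163 -0.05446 0.98751 ; trq: 5.76809 0.84621 -2.13551 0.67069
step 26 ; θ: -0.85727 0.53409 0.46318 -0.22492 ; qdot: 0.43021 -0.04680 0.25077 -0.05672 ; tip: -0.65954 -0.05685 0.98810 ; trq: 5.68597 0.78462 -2.19513 0.67998
step 27 ; θ: -0.85095 0.53332 0.46701 -0.22530 ; qdot: 0.41257 -0.04683 0.24191 -0.05660 ; tip: -0.65756 -0.05916 0.98863 ; trq: 5.61980 0.73486 -2.24664 0.68825
step 28 ; θ: -0.84489 0.53255 0.47071 -0.22569 ; qdot: 0.39396 -0.04719 0.23269 -0.05645 ; tip: -0.65568 -0.06137 0.98911 ; trq: 5.56691 0.69503 -2.29124 0.69563
step 29 ; θ: -0.83912 0.53177 0.47427 -0.22607 ; qdot: 0.37480 -0.04777 0.22329 -0.05628 ; tip: -0.65392 -0.06349 0.98954 ; trq: 5.52506 0.66348 -2.32988 0.70224
step 30 ; θ: -0.83363 0.53098 0.47769 -0.22644 ; qdot: 0.35543 -0.04849 0.21381 -0.05608 ; tip: -0.65226 -0.06550 0.98992 ; trq: 5.49233 0.63885 -2.36341 0.70815
step 31 ; θ: -0.82844 0.53019 0.48096 -0.22682 ; qdot: 0.33613 -0.04928 0.20436 -0.05587 ; tip: -0.65071 -0.06741 0.99025 ; trq: 5.46709 0.61997 -2.39252 0.71346
step 32 ; θ: -0.82353 0.52938 0.48410 -0.22719 ; qdot: 0.31710 -0.05007 0.19501 -0.05563 ; tip: -0.64928 -0.06922 0.99053
final tip position (m): -0.64928 -0.06922 0.99053


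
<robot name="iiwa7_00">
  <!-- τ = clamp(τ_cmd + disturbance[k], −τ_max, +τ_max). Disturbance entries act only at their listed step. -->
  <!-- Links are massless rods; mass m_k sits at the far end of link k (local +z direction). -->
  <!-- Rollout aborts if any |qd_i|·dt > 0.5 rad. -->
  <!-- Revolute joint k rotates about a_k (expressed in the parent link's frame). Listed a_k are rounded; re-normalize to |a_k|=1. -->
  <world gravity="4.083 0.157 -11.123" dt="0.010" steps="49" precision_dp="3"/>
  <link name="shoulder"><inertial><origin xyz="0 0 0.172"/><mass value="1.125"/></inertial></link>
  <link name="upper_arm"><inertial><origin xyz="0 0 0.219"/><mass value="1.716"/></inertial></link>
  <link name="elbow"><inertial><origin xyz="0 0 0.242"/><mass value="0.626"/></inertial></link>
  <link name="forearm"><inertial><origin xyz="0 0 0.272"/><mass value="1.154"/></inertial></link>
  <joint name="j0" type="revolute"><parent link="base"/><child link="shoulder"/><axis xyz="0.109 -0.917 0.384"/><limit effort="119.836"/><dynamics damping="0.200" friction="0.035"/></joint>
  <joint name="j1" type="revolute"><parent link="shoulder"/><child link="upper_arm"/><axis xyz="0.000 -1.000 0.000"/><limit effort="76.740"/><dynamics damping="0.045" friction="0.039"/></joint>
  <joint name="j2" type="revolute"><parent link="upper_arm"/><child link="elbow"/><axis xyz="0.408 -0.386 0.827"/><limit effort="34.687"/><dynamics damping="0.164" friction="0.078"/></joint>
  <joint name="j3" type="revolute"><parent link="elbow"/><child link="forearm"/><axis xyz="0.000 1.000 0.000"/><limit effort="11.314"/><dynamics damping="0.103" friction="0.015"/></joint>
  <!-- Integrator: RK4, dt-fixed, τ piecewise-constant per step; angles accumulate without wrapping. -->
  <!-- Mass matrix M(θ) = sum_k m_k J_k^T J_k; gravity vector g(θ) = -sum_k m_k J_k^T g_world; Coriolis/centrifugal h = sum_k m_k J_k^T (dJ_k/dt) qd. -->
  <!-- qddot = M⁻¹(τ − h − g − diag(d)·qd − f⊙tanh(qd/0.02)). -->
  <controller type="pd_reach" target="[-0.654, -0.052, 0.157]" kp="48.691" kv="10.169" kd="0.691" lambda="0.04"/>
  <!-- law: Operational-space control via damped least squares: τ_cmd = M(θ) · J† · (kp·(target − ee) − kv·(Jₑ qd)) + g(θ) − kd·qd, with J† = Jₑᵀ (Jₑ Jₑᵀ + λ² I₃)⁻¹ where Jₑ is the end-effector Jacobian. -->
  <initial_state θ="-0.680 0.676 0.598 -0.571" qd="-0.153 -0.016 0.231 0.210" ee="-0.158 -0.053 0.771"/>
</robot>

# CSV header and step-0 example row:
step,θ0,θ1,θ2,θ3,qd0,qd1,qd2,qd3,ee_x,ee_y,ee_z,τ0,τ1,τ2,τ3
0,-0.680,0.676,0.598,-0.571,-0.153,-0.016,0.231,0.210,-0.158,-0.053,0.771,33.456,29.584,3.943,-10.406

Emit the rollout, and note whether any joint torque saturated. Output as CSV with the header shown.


step,θ0,θ1,θ2,θ3,qd0,qd1,qd2,qd3,ee_x,ee_y,ee_z,τ0,τ1,τ2,τ3
1,-0.683,0.678,0.601,-0.574,-0.484,0.473,0.318,-0.878,-0.158,-0.053,0.770,31.182,26.371,3.345,-8.414
2,-0.690,0.685,0.605,-0.587,-0.777,0.965,0.460,-1.603,-0.160,-0.054,0.766,29.329,23.582,2.732,-6.795
3,-0.698,0.697,0.610,-0.605,-0.991,1.393,0.585,-2.112,-0.164,-0.054,0.760,27.737,21.140,2.158,-5.414
4,-0.709,0.713,0.616,-0.628,-1.121,1.743,0.671,-2.469,-0.171,-0.054,0.753,26.298,18.964,1.637,-4.210
5,-0.720,0.732,0.623,-0.654,-1.175,2.022,0.717,-2.710,-0.178,-0.055,0.743,24.941,16.986,1.172,-3.147
6,-0.732,0.753,0.630,-0.682,-1.166,2.241,0.727,-2.855,-0.187,-0.055,0.733,23.615,15.153,0.760,-2.203
7,-0.743,0.776,0.637,-0.711,-1.107,2.408,0.705,-2.923,-0.197,-0.055,0.721,22.288,13.423,0.399,-1.360
8,-0.754,0.801,0.644,-0.740,-1.008,2.534,0.659,-2.928,-0.208,-0.055,0.708,20.940,11.769,0.084,-0.608
9,-0.764,0.827,0.651,-0.769,-0.878,2.626,0.592,-2.882,-0.219,-0.055,0.695,19.563,10.170,-0.186,0.064
10,-0.772,0.853,0.656,-0.798,-0.727,2.689,0.510,-2.794,-0.231,-0.056,0.681,18.154,8.614,-0.414,0.664
11,-0.778,0.880,0.661,-0.825,-0.560,2.728,0.415,-2.673,-0.244,-0.056,0.666,16.715,7.093,-0.603,1.196
12,-0.783,0.908,0.664,-0.851,-0.382,2.745,0.311,-2.525,-0.257,-0.056,0.651,15.250,5.604,-0.754,1.666
13,-0.786,0.935,0.667,-0.875,-0.199,2.744,0.202,-2.357,-0.270,-0.056,0.636,13.766,4.144,-0.872,2.077
14,-0.787,0.963,0.668,-0.898,-0.015,2.727,0.089,-2.173,-0.283,-0.056,0.620,12.271,2.714,-0.960,2.435
15,-0.786,0.990,0.669,-0.919,0.161,2.704,-0.018,-1.969,-0.297,-0.056,0.604,10.781,1.313,-1.027,2.737
16,-0.783,1.017,0.668,-0.937,0.326,2.677,-0.112,-1.747,-0.310,-0.056,0.588,9.294,-0.057,-1.093,2.987
17,-0.779,1.043,0.666,-0.954,0.491,2.631,-0.210,-1.532,-0.324,-0.057,0.572,7.819,-1.388,-1.131,3.203
18,-0.774,1.069,0.664,-0.968,0.650,2.570,-0.307,-1.321,-0.338,-0.057,0.556,6.365,-2.679,-1.149,3.387
19,-0.766,1.095,0.660,-0.980,0.802,2.498,-0.402,-1.115,-0.351,-0.057,0.540,4.941,-3.927,-1.152,3.540
20,-0.758,1.119,0.656,-0.990,0.945,2.417,-0.491,-0.915,-0.365,-0.057,0.524,3.555,-5.128,-1.144,3.665
21,-0.748,1.143,0.651,-0.999,1.076,2.328,-0.573,-0.722,-0.378,-0.057,0.508,2.213,-6.280,-1.130,3.765
22,-0.736,1.166,0.644,-1.005,1.196,2.234,-0.647,-0.538,-0.391,-0.058,0.493,0.922,-7.380,-1.113,3.845
23,-0.724,1.187,0.638,-1.009,1.303,2.135,-0.712,-0.364,-0.403,-0.058,0.477,-0.313,-8.427,-1.095,3.908
24,-0.710,1.208,0.630,-1.012,1.398,2.034,-0.769,-0.202,-0.416,-0.058,0.462,-1.489,-9.418,-1.080,3.958
25,-0.696,1.228,0.622,-1.013,1.479,1.932,-0.818,-0.052,-0.428,-0.058,0.446,-2.601,-10.352,-1.069,3.997
26,-0.681,1.247,0.614,-1.013,1.549,1.826,-0.859,0.079,-0.440,-0.059,0.431,-3.647,-11.227,-1.062,4.033
27,-0.665,1.265,0.605,-1.012,1.606,1.721,-0.892,0.196,-0.451,-0.059,0.417,-4.625,-12.045,-1.062,4.065
28,-0.649,1.281,0.596,-1.010,1.650,1.618,-0.916,0.301,-0.462,-0.060,0.402,-5.536,-12.804,-1.070,4.091
29,-0.632,1.297,0.587,-1.006,1.683,1.518,-0.932,0.394,-0.472,-0.060,0.388,-6.380,-13.506,-1.086,4.113
30,-0.615,1.312,0.577,-1.002,1.703,1.421,-0.941,0.475,-0.482,-0.060,0.374,-7.157,-14.151,-1.109,4.132
31,-0.598,1.325,0.568,-0.997,1.713,1.328,-0.943,0.543,-0.492,-0.061,0.361,-7.869,-14.740,-1.139,4.149
32,-0.581,1.338,0.559,-0.991,1.713,1.238,-0.940,0.599,-0.501,-0.061,0.347,-8.517,-15.275,-1.176,4.166
33,-0.564,1.350,0.549,-0.985,1.704,1.153,-0.932,0.645,-0.510,-0.062,0.335,-9.104,-15.758,-1.217,4.182
34,-0.547,1.361,0.540,-0.978,1.686,1.071,-0.919,0.680,-0.518,-0.062,0.322,-9.632,-16.190,-1.264,4.198
35,-0.530,1.372,0.531,-0.971,1.662,0.994,-0.902,0.706,-0.526,-0.063,0.310,-10.103,-16.574,-1.314,4.213
36,-0.514,1.381,0.522,-0.964,1.630,0.921,-0.882,0.724,-0.533,-0.063,0.299,-10.521,-16.911,-1.366,4.227
37,-0.497,1.390,0.513,-0.957,1.593,0.852,-0.860,0.734,-0.540,-0.064,0.287,-10.888,-17.205,-1.421,4.240
38,-0.482,1.398,0.505,-0.949,1.551,0.787,-0.835,0.738,-0.546,-0.064,0.277,-11.207,-17.458,-1.476,4.252
39,-0.466,1.406,0.497,-0.942,1.505,0.727,-0.809,0.736,-0.552,-0.065,0.267,-11.481,-17.673,-1.531,4.262
40,-0.452,1.413,0.489,-0.935,1.456,0.670,-0.781,0.730,-0.558,-0.065,0.257,-11.714,-17.851,-1.585,4.271
41,-0.437,1.419,0.481,-0.927,1.404,0.616,-0.752,0.719,-0.563,-0.066,0.247,-11.908,-17.995,-1.638,4.277
42,-0.424,1.425,0.474,-0.920,1.349,0.566,-0.723,0.706,-0.568,-0.066,0.239,-12.066,-18.108,-1.688,4.282
43,-0.410,1.430,0.466,-0.913,1.294,0.520,-0.694,0.689,-0.572,-0.067,0.230,-12.191,-18.193,-1.736,4.284
44,-0.398,1.435,0.460,-0.907,1.237,0.476,-0.665,0.671,-0.577,-0.067,0.222,-12.286,-18.251,-1.781,4.283
45,-0.386,1.440,0.453,-0.900,1.181,0.435,-0.635,0.651,-0.580,-0.067,0.215,-12.353,-18.285,-1.823,4.280
46,-0.374,1.444,0.447,-0.894,1.124,0.397,-0.607,0.631,-0.584,-0.068,0.208,-12.395,-18.296,-1.862,4.275
47,-0.363,1.448,0.441,-0.887,1.067,0.361,-0.579,0.609,-0.587,-0.068,0.201,-12.414,-18.289,-1.897,4.267
48,-0.353,1.451,0.435,-0.881,1.012,0.327,-0.552,0.587,-0.591,-0.068,0.195,-12.413,-18.263,-1.928,4.257
49,-0.343,1.454,0.430,-0.876,0.957,0.296,-0.525,0.566,-0.594,-0.069,0.189,,,,
# any joint saturated: no


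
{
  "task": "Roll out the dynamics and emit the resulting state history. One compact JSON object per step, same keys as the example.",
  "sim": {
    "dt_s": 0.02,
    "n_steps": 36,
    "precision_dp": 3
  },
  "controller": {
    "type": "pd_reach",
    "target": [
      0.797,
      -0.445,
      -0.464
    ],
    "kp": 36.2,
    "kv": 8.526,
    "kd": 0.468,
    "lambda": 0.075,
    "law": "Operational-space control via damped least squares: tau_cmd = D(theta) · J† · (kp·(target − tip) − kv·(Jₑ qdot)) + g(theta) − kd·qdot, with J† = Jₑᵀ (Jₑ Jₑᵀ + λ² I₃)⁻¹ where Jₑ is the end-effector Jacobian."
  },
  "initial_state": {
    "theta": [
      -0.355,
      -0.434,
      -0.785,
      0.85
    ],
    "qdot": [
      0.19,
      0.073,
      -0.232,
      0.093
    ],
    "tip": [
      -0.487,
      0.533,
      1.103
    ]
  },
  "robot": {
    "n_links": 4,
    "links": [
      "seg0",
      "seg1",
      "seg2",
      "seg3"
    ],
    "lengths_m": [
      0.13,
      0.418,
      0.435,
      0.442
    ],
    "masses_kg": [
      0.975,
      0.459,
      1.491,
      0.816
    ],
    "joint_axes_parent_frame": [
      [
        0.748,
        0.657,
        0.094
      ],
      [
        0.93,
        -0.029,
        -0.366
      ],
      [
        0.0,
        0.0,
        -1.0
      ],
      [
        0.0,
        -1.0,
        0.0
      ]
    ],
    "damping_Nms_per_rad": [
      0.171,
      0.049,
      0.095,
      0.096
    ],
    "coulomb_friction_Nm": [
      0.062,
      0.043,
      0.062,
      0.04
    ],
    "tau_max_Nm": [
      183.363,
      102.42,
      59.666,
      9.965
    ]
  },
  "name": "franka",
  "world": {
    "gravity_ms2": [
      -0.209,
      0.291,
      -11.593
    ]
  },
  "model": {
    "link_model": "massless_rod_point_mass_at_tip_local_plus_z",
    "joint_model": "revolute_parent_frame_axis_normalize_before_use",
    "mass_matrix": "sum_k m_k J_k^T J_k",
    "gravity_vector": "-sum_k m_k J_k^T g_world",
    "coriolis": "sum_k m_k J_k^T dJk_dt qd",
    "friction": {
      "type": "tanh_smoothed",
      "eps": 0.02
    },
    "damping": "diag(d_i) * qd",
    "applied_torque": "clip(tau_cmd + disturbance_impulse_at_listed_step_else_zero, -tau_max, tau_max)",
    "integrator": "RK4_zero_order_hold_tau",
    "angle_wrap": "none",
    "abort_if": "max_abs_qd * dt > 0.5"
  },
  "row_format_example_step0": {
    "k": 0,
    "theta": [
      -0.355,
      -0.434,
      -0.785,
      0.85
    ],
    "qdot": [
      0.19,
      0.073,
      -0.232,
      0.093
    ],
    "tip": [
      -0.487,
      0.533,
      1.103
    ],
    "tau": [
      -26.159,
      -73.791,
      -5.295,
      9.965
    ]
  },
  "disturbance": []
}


{"k":1,"theta":[-0.334,-0.468,-0.794,0.907],"qdot":[1.976,-3.471,-0.524,5.488],"tip":[-0.475,0.521,1.097],"tau":[-21.775,-55.07,-4.908,6.756]}
{"k":2,"theta":[-0.28,-0.564,-0.802,1.05],"qdot":[3.571,-6.29,0.059,8.707],"tip":[-0.447,0.501,1.07],"tau":[-16.285,-32.833,-5.213,5.672]}
{"k":3,"theta":[-0.194,-0.712,-0.794,1.239],"qdot":[5.255,-8.73,0.946,10.015],"tip":[-0.404,0.478,1.027],"tau":[-8.185,-12.106,-5.369,5.205]}
{"k":4,"theta":[-0.068,-0.912,-0.767,1.439],"qdot":[7.844,-11.774,2.093,9.812],"tip":[-0.349,0.452,0.97],"tau":[-1.221,2.979,-5.125,4.621]}
{"k":5,"theta":[0.106,-1.168,-0.739,1.623],"qdot":[7.845,-12.062,-0.937,9.02],"tip":[-0.287,0.421,0.91],"tau":[-2.542,3.752,-2.496,3.663]}
{"k":6,"theta":[0.198,-1.342,-0.822,1.82],"qdot":[2.083,-6.035,-6.286,10.7],"tip":[-0.223,0.388,0.844],"tau":[25.586,25.82,1.009,1.036]}
{"k":7,"theta":[0.234,-1.451,-0.952,2.035],"qdot":[1.685,-5.024,-6.862,10.771],"tip":[-0.155,0.365,0.762],"tau":[48.313,47.342,2.343,-1.563]}
{"k":8,"theta":[0.27,-1.544,-1.099,2.246],"qdot":[1.908,-4.301,-8.165,10.26],"tip":[-0.091,0.352,0.669],"tau":[65.001,63.527,4.201,-4.217]}
{"k":9,"theta":[0.313,-1.623,-1.287,2.442],"qdot":[2.412,-3.588,-10.958,9.259],"tip":[-0.036,0.347,0.571],"tau":[81.395,79.382,6.581,-6.375]}
{"k":10,"theta":[0.368,-1.687,-1.548,2.611],"qdot":[3.101,-2.8,-15.646,7.536],"tip":[0.005,0.349,0.475],"tau":[103.782,100.753,9.477,-7.247]}
{"k":11,"theta":[0.439,-1.734,-1.91,2.737],"qdot":[3.929,-1.896,-20.364,4.905],"tip":[0.026,0.354,0.391],"tau":[135.904,102.42,12.011,-6.083]}
{"k":12,"theta":[0.548,-1.785,-2.307,2.799],"qdot":[6.919,-3.246,-17.801,1.3],"tip":[0.029,0.353,0.335],"tau":[145.919,102.42,10.69,-2.94]}
{"k":13,"theta":[0.719,-1.867,-2.582,2.797],"qdot":[10.059,-4.783,-9.125,-1.344],"tip":[0.027,0.343,0.318],"tau":[107.329,102.42,6.046,-0.041]}
{"k":14,"theta":[0.925,-1.952,-2.73,2.764],"qdot":[10.619,-3.773,-5.955,-1.905],"tip":[0.031,0.325,0.326],"tau":[34.516,88.793,4.288,1.575]}
{"k":15,"theta":[1.114,-1.994,-2.845,2.737],"qdot":[8.366,-0.575,-5.717,-0.75],"tip":[0.043,0.3,0.344],"tau":[-35.32,42.487,3.964,1.937]}
{"k":16,"theta":[1.245,-1.972,-2.948,2.741],"qdot":[4.744,2.848,-4.808,1.081],"tip":[0.064,0.268,0.362],"tau":[-62.93,5.096,3.214,1.205]}
{"k":17,"theta":[1.302,-1.885,-3.027,2.779],"qdot":[0.722,6.005,-3.034,2.809],"tip":[0.097,0.231,0.376],"tau":[-38.913,-5.678,2.007,-0.097]}
{"k":18,"theta":[1.285,-1.741,-3.063,2.843],"qdot":[-2.669,8.656,-0.291,3.508],"tip":[0.139,0.19,0.388],"tau":[35.298,19.945,0.494,-1.053]}
{"k":19,"theta":[1.228,-1.562,-3.052,2.901],"qdot":[-3.035,9.303,1.358,2.298],"tip":[0.184,0.149,0.399],"tau":[60.438,35.72,-0.294,-1.131]}
{"k":20,"theta":[1.184,-1.385,-3.041,2.93],"qdot":[-0.893,7.903,-0.34,0.632],"tip":[0.23,0.109,0.406],"tau":[48.167,35.236,0.535,-0.679]}
{"k":21,"theta":[1.183,-1.238,-3.048,2.933],"qdot":[1.147,6.47,-0.296,-0.253],"tip":[0.277,0.07,0.403],"tau":[33.445,27.82,0.372,-0.206]}
{"k":22,"theta":[1.206,-1.103,-3.064,2.924],"qdot":[1.153,7.002,-1.246,-0.718],"tip":[0.325,0.028,0.389],"tau":[24.82,20.353,0.656,0.211]}
{"k":23,"theta":[1.229,-0.959,-3.084,2.904],"qdot":[1.249,7.308,-0.817,-1.195],"tip":[0.374,-0.017,0.365],"tau":[14.276,9.026,0.158,0.709]}
{"k":24,"theta":[1.26,-0.816,-3.101,2.877],"qdot":[1.747,7.055,-0.867,-1.533],"tip":[0.421,-0.062,0.33],"tau":[3.214,-2.263,-0.161,1.201]}
{"k":25,"theta":[1.299,-0.679,-3.118,2.844],"qdot":[2.183,6.717,-0.826,-1.767],"tip":[0.464,-0.107,0.283],"tau":[-11.158,-14.553,-0.631,1.678]}
{"k":26,"theta":[1.345,-0.547,-3.134,2.806],"qdot":[2.403,6.434,-0.839,-2.012],"tip":[0.501,-0.148,0.226],"tau":[-27.721,-26.381,-1.176,2.194]}
{"k":27,"theta":[1.393,-0.421,-3.152,2.763],"qdot":[2.419,6.189,-0.901,-2.32],"tip":[0.533,-0.185,0.16],"tau":[-44.256,-36.548,-1.795,2.768]}
{"k":28,"theta":[1.44,-0.299,-3.171,2.713],"qdot":[2.286,5.937,-1.029,-2.685],"tip":[0.558,-0.215,0.09],"tau":[-58.177,-44.16,-2.465,3.375]}
{"k":29,"theta":[1.483,-0.183,-3.194,2.655],"qdot":[2.071,5.642,-1.221,-3.06],"tip":[0.577,-0.24,0.017],"tau":[-67.709,-48.902,-3.161,3.958]}
{"k":30,"theta":[1.522,-0.074,-3.222,2.591],"qdot":[1.832,5.288,-1.454,-3.382],"tip":[0.592,-0.26,-0.055],"tau":[-72.445,-51.019,-3.854,4.461]}
{"k":31,"theta":[1.556,0.028,-3.254,2.521],"qdot":[1.609,4.881,-1.697,-3.599],"tip":[0.603,-0.275,-0.125],"tau":[-73.163,-51.128,-4.507,4.85]}
{"k":32,"theta":[1.587,0.121,-3.29,2.448],"qdot":[1.422,4.435,-1.921,-3.691],"tip":[0.612,-0.289,-0.19],"tau":[-71.182,-49.945,-5.083,5.119]}
{"k":33,"theta":[1.613,0.205,-3.331,2.374],"qdot":[1.277,3.971,-2.104,-3.658],"tip":[0.619,-0.302,-0.251],"tau":[-67.757,-48.067,-5.549,5.281]}
{"k":34,"theta":[1.638,0.28,-3.375,2.302],"qdot":[1.167,3.505,-2.235,-3.52],"tip":[0.624,-0.314,-0.305],"tau":[-63.804,-45.894,-5.889,5.356]}
{"k":35,"theta":[1.66,0.346,-3.421,2.234],"qdot":[1.083,3.051,-2.31,-3.305],"tip":[0.628,-0.326,-0.355],"tau":[-59.866,-43.641,-6.101,5.363]}
{"k":36,"theta":[1.682,0.402,-3.467,2.171],"qdot":[1.016,2.619,-2.332,-3.038],"tip":[0.631,-0.338,-0.398]}


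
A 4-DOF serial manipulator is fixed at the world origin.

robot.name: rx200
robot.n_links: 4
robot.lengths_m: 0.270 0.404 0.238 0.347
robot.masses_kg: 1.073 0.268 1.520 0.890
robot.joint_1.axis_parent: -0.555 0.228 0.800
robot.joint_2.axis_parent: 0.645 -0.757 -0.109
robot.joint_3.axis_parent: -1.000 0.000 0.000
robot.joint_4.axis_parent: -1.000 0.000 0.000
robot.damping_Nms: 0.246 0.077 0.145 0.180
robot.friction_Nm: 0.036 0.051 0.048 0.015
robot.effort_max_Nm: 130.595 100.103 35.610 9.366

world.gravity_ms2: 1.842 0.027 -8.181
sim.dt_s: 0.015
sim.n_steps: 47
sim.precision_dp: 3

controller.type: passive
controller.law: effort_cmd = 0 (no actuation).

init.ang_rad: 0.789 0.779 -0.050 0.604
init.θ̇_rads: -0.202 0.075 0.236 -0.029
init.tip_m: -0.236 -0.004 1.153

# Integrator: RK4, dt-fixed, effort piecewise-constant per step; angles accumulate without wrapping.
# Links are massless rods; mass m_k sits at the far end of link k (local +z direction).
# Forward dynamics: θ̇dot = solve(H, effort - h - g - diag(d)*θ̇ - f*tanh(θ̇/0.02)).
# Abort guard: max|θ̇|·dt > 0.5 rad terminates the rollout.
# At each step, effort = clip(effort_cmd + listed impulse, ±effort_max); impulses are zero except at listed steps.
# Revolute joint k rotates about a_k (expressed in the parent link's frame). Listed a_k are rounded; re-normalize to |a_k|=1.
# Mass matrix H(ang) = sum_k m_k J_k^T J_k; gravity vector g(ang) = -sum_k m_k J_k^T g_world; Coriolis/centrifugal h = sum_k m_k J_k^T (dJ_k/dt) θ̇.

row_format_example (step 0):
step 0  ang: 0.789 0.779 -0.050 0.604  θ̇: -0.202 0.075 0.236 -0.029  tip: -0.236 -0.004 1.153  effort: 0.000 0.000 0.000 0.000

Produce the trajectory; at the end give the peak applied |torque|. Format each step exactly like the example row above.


step 1  ang: 0.790 0.783 -0.046 0.606  θ̇: 0.350 0.516 0.336 0.241  tip: -0.238 -0.005 1.152  effort: 0.000 0.000 0.000 0.000
step 2  ang: 0.799 0.794 -0.040 0.611  θ̇: 0.856 0.927 0.443 0.490  tip: -0.241 -0.006 1.149  effort: 0.000 0.000 0.000 0.000
step 3  ang: 0.816 0.811 -0.032 0.620  θ̇: 1.318 1.310 0.572 0.711  tip: -0.243 -0.008 1.145  effort: 0.000 0.000 0.000 0.000
step 4  ang: 0.839 0.834 -0.023 0.632  θ̇: 1.735 1.669 0.732 0.900  tip: -0.246 -0.009 1.140  effort: 0.000 0.000 0.000 0.000
step 5  ang: 0.867 0.861 -0.010 0.647  θ̇: 2.107 2.003 0.926 1.057  tip: -0.249 -0.011 1.133  effort: 0.000 0.000 0.000 0.000
step 6  ang: 0.902 0.894 0.005 0.664  θ̇: 2.434 2.314 1.153 1.183  tip: -0.252 -0.012 1.125  effort: 0.000 0.000 0.000 0.000
step 7  ang: 0.940 0.930 0.025 0.682  θ̇: 2.717 2.601 1.410 1.281  tip: -0.256 -0.014 1.116  effort: 0.000 0.000 0.000 0.000
step 8  ang: 0.983 0.971 0.048 0.702  θ̇: 2.956 2.865 1.689 1.357  tip: -0.259 -0.016 1.105  effort: 0.000 0.000 0.000 0.000
step 9  ang: 1.029 1.016 0.075 0.723  θ̇: 3.153 3.107 1.983 1.413  tip: -0.262 -0.019 1.093  effort: 0.000 0.000 0.000 0.000
step 10  ang: 1.077 1.065 0.107 0.744  θ̇: 3.312 3.327 2.283 1.454  tip: -0.266 -0.022 1.079  effort: 0.000 0.000 0.000 0.000
step 11  ang: 1.128 1.116 0.144 0.767  θ̇: 3.433 3.529 2.581 1.484  tip: -0.269 -0.024 1.064  effort: 0.000 0.000 0.000 0.000
step 12  ang: 1.180 1.170 0.185 0.789  θ̇: 3.521 3.715 2.870 1.507  tip: -0.271 -0.027 1.047  effort: 0.000 0.000 0.000 0.000
step 13  ang: 1.233 1.227 0.230 0.812  θ̇: 3.579 3.887 3.143 1.526  tip: -0.273 -0.030 1.028  effort: 0.000 0.000 0.000 0.000
step 14  ang: 1.287 1.287 0.279 0.835  θ̇: 3.611 4.049 3.394 1.544  tip: -0.275 -0.033 1.008  effort: 0.000 0.000 0.000 0.000
step 15  ang: 1.342 1.349 0.331 0.858  θ̇: 3.620 4.205 3.617 1.567  tip: -0.276 -0.036 0.987  effort: 0.000 0.000 0.000 0.000
step 16  ang: 1.396 1.413 0.387 0.882  θ̇: 3.608 4.357 3.809 1.599  tip: -0.276 -0.039 0.963  effort: 0.000 0.000 0.000 0.000
step 17  ang: 1.450 1.479 0.446 0.906  θ̇: 3.580 4.510 3.965 1.644  tip: -0.276 -0.042 0.939  effort: 0.000 0.000 0.000 0.000
step 18  ang: 1.503 1.548 0.506 0.931  θ̇: 3.539 4.666 4.081 1.707  tip: -0.274 -0.044 0.912  effort: 0.000 0.000 0.000 0.000
step 19  ang: 1.556 1.619 0.568 0.957  θ̇: 3.488 4.827 4.153 1.796  tip: -0.271 -0.046 0.885  effort: 0.000 0.000 0.000 0.000
step 20  ang: 1.608 1.693 0.630 0.985  θ̇: 3.431 4.996 4.178 1.915  tip: -0.267 -0.047 0.856  effort: 0.000 0.000 0.000 0.000
step 21  ang: 1.659 1.769 0.693 1.015  θ̇: 3.372 5.174 4.152 2.071  tip: -0.262 -0.048 0.825  effort: 0.000 0.000 0.000 0.000
step 22  ang: 1.709 1.848 0.755 1.048  θ̇: 3.315 5.362 4.071 2.268  tip: -0.256 -0.048 0.794  effort: 0.000 0.000 0.000 0.000
step 23  ang: 1.758 1.930 0.815 1.083  θ̇: 3.266 5.559 3.933 2.513  tip: -0.248 -0.047 0.761  effort: 0.000 0.000 0.000 0.000
step 24  ang: 1.807 2.015 0.872 1.123  θ̇: 3.232 5.765 3.735 2.805  tip: -0.239 -0.045 0.728  effort: 0.000 0.000 0.000 0.000
step 25  ang: 1.855 2.103 0.926 1.168  θ̇: 3.223 5.980 3.475 3.147  tip: -0.228 -0.043 0.694  effort: 0.000 0.000 0.000 0.000
step 26  ang: 1.904 2.195 0.976 1.218  θ̇: 3.247 6.203 3.152 3.534  tip: -0.215 -0.040 0.658  effort: 0.000 0.000 0.000 0.000
step 27  ang: 1.953 2.289 1.021 1.274  θ̇: 3.321 6.433 2.765 3.959  tip: -0.201 -0.036 0.622  effort: 0.000 0.000 0.000 0.000
step 28  ang: 2.004 2.388 1.059 1.337  θ̇: 3.459 6.672 2.317 4.413  tip: -0.186 -0.032 0.585  effort: 0.000 0.000 0.000 0.000
step 29  ang: 2.057 2.490 1.090 1.406  θ̇: 3.683 6.922 1.806 4.883  tip: -0.169 -0.028 0.547  effort: 0.000 0.000 0.000 0.000
step 30  ang: 2.115 2.595 1.113 1.483  θ̇: 4.022 7.189 1.234 5.353  tip: -0.152 -0.024 0.507  effort: 0.000 0.000 0.000 0.000
step 31  ang: 2.179 2.705 1.127 1.567  θ̇: 4.511 7.482 0.600 5.810  tip: -0.134 -0.020 0.467  effort: 0.000 0.000 0.000 0.000
step 32  ang: 2.251 2.820 1.130 1.657  θ̇: 5.202 7.819 -0.092 6.240  tip: -0.115 -0.018 0.425  effort: 0.000 0.000 0.000 0.000
step 33  ang: 2.336 2.940 1.124 1.754  θ̇: 6.171 8.235 -0.829 6.627  tip: -0.098 -0.016 0.381  effort: 0.000 0.000 0.000 0.000
step 34  ang: 2.438 3.068 1.105 1.856  θ̇: 7.515 8.765 -1.629 7.008  tip: -0.083 -0.017 0.335  effort: 0.000 0.000 0.000 0.000
step 35  ang: 2.564 3.204 1.074 1.965  θ̇: 9.314 9.437 -2.522 7.477  tip: -0.070 -0.020 0.288  effort: 0.000 0.000 0.000 0.000
step 36  ang: 2.719 3.351 1.028 2.082  θ̇: 11.254 10.014 -3.715 8.370  tip: -0.061 -0.028 0.240  effort: 0.000 0.000 0.000 0.000
step 37  ang: 2.894 3.498 0.959 2.221  θ̇: 11.615 9.346 -5.749 10.264  tip: -0.058 -0.044 0.190  effort: 0.000 0.000 0.000 0.000
step 38  ang: 3.054 3.622 0.853 2.392  θ̇: 9.601 7.035 -8.356 12.507  tip: -0.060 -0.069 0.141  effort: 0.000 0.000 0.000 0.000
step 39  ang: 3.183 3.710 0.710 2.592  θ̇: 7.682 4.865 -10.608 14.022  tip: -0.067 -0.101 0.094  effort: 0.000 0.000 0.000 0.000
step 40  ang: 3.290 3.771 0.536 2.811  θ̇: 6.762 3.377 -12.619 15.098  tip: -0.078 -0.137 0.050  effort: 0.000 0.000 0.000 0.000
step 41  ang: 3.389 3.814 0.331 3.046  θ̇: 6.645 2.327 -14.753 16.256  tip: -0.092 -0.173 0.008  effort: 0.000 0.000 0.000 0.000
step 42  ang: 3.491 3.842 0.092 3.300  θ̇: 6.965 1.447 -16.973 17.790  tip: -0.111 -0.209 -0.031  effort: 0.000 0.000 0.000 0.000
step 43  ang: 3.595 3.857 -0.171 3.578  θ̇: 6.664 0.585 -17.507 18.993  tip: -0.137 -0.242 -0.066  effort: 0.000 0.000 0.000 0.000
step 44  ang: 3.681 3.861 -0.410 3.857  θ̇: 4.460 -0.022 -13.851 17.865  tip: -0.170 -0.272 -0.099  effort: 0.000 0.000 0.000 0.000
step 45  ang: 3.729 3.859 -0.584 4.109  θ̇: 2.079 -0.211 -9.647 15.732  tip: -0.202 -0.300 -0.131  effort: 0.000 0.000 0.000 0.000
step 46  ang: 3.747 3.856 -0.706 4.332  θ̇: 0.456 -0.191 -6.856 14.069  tip: -0.230 -0.327 -0.166  effort: 0.000 0.000 0.000 0.000
step 47  ang: 3.745 3.854 -0.794 4.533  θ̇: -0.654 -0.077 -4.987 12.863  tip: -0.253 -0.352 -0.201
max |effort| (N·m): 0.000


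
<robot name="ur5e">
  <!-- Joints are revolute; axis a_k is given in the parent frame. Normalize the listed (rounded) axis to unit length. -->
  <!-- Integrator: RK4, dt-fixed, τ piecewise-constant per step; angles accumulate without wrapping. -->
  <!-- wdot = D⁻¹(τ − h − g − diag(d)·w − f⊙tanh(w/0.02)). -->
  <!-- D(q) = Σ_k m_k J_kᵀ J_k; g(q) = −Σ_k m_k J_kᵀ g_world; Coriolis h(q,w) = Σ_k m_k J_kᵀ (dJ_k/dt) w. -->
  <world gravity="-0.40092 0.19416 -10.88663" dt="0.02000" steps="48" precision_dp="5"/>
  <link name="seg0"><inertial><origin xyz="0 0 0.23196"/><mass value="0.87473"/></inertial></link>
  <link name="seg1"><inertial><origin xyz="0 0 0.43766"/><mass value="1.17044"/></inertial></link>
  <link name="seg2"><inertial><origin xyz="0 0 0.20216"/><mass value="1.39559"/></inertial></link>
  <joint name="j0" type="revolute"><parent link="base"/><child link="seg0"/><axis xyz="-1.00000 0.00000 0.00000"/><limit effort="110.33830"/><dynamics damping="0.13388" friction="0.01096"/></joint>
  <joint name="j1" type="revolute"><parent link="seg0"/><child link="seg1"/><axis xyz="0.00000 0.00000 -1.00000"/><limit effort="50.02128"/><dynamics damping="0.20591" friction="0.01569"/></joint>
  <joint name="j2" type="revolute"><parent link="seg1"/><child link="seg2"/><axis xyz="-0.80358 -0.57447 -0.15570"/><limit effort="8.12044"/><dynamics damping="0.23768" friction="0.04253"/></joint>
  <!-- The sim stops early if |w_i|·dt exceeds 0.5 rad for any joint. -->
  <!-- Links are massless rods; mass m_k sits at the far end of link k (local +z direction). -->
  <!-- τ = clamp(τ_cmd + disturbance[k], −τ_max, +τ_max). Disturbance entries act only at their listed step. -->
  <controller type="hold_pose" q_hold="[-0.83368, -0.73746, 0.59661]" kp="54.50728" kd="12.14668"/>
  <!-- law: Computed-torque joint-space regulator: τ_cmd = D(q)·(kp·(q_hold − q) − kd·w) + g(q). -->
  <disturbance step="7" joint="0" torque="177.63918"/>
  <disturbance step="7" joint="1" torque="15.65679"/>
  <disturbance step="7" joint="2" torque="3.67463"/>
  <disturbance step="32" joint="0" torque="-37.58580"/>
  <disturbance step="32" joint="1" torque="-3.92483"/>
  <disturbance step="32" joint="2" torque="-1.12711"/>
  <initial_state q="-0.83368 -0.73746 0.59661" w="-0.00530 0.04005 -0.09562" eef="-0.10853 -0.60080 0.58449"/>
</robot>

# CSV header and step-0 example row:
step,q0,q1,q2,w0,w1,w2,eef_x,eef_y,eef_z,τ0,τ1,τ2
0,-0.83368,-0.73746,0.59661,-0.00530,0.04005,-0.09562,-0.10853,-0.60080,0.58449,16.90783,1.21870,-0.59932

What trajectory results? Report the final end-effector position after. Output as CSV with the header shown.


step,q0,q1,q2,w0,w1,w2,eef_x,eef_y,eef_z,τ0,τ1,τ2
1,-0.83375,-0.73711,0.59513,-0.00354,0.01398,-0.05162,-0.10829,-0.60098,0.58453,16.89236,1.21840,-0.62213
2,-0.83381,-0.73701,0.59442,-0.00331,0.00992,-0.01975,-0.10818,-0.60109,0.58453,16.87783,1.21747,-0.63999
3,-0.83386,-0.73697,0.59419,-0.00264,0.00602,-0.00378,-0.10814,-0.60115,0.58451,16.86446,1.21694,-0.64986
4,-0.83390,-0.73698,0.59416,-0.00184,0.00397,0.00105,-0.10813,-0.60117,0.58449,16.85256,1.21631,-0.65340
5,-0.83392,-0.73700,0.59419,-0.00116,0.00322,0.00233,-0.10814,-0.60118,0.58447,16.84221,1.21565,-0.65482
6,-0.83393,-0.73702,0.59423,-0.00062,0.00292,0.00263,-0.10815,-0.60119,0.58446,16.83330,1.21506,-0.65562
7,-0.83393,-0.73704,0.59427,-0.00021,0.00278,0.00267,-0.10815,-0.60118,0.58446,110.33830,16.87135,3.01842
8,-0.83742,-0.55445,0.61225,-0.14974,15.82380,1.97292,-0.10372,-0.58794,0.59631,-7.20180,-2.34022,-1.86964
9,-0.83428,-0.35130,0.64967,0.34785,6.00556,1.54399,-0.09621,-0.56680,0.61291,-3.60299,-1.31948,-2.07825
10,-0.82625,-0.27169,0.67288,0.42166,2.36293,0.80463,-0.09264,-0.55298,0.62293,-0.32726,-0.72648,-1.78803
11,-0.81823,-0.24225,0.68410,0.36873,0.71220,0.34580,-0.09133,-0.54422,0.62931,2.53228,-0.32849,-1.47729
12,-0.81172,-0.23690,0.68835,0.27746,-0.11794,0.09630,-0.09130,-0.53905,0.63319,5.01514,-0.03705,-1.21331
13,-0.80714,-0.24352,0.68898,0.17744,-0.51838,-0.01727,-0.09195,-0.53646,0.63521,7.16582,0.18386,-1.00204
14,-0.80452,-0.25588,0.68836,0.08339,-0.70882,-0.04064,-0.09296,-0.53569,0.63580,9.02143,0.36315,-0.84603
15,-0.80363,-0.27096,0.68749,0.00511,-0.79655,-0.04465,-0.09417,-0.53625,0.63526,10.61382,0.51227,-0.71976
16,-0.80414,-0.28721,0.68659,-0.05652,-0.82854,-0.04435,-0.09544,-0.53780,0.63388,11.96822,0.63806,-0.61708
17,-0.80574,-0.30376,0.68571,-0.10326,-0.82754,-0.04360,-0.09671,-0.54006,0.63188,13.11483,0.74487,-0.53407
18,-0.80814,-0.32009,0.68483,-0.13699,-0.80809,-0.04409,-0.09793,-0.54282,0.62944,14.07827,0.83576,-0.46762
19,-0.81111,-0.33593,0.68392,-0.15965,-0.77894,-0.04610,-0.09908,-0.54591,0.62670,14.88019,0.91293,-0.41521
20,-0.81444,-0.35114,0.68296,-0.17314,-0.74515,-0.04930,-0.10015,-0.54918,0.62379,15.54044,0.97813,-0.37477
21,-0.81796,-0.36566,0.68193,-0.17919,-0.70960,-0.05317,-0.10113,-0.55254,0.62080,16.07721,1.03282,-0.34448
22,-0.82155,-0.37946,0.68082,-0.17936,-0.67397,-0.05729,-0.10203,-0.55590,0.61780,16.50716,1.07830,-0.32276
23,-0.82509,-0.39256,0.67963,-0.17499,-0.63917,-0.06129,-0.10284,-0.55918,0.61485,16.84536,1.11571,-0.30821
24,-0.82851,-0.40498,0.67836,-0.16722,-0.60572,-0.06495,-0.10358,-0.56235,0.61200,17.10543,1.14613,-0.29960
25,-0.83176,-0.41675,0.67702,-0.15700,-0.57388,-0.06813,-0.10424,-0.56536,0.60929,17.29957,1.17051,-0.29587
26,-0.83478,-0.42791,0.67563,-0.14513,-0.54376,-0.07076,-0.10483,-0.56820,0.60673,17.43858,1.18973,-0.29609
27,-0.83755,-0.43848,0.67419,-0.13226,-0.51538,-0.07284,-0.10537,-0.57085,0.60434,17.53204,1.20459,-0.29944
28,-0.84006,-0.44850,0.67271,-0.11891,-0.48873,-0.07439,-0.10584,-0.57330,0.60214,17.58828,1.21578,-0.30524
29,-0.84231,-0.45800,0.67121,-0.10549,-0.46373,-0.07545,-0.10627,-0.57555,0.60012,17.61458,1.22393,-0.31290
30,-0.84428,-0.46703,0.66969,-0.09233,-0.44032,-0.07608,-0.10665,-0.57760,0.59828,17.61717,1.22960,-0.32193
31,-0.84600,-0.47560,0.66816,-0.07965,-0.41840,-0.07634,-0.10699,-0.57947,0.59662,17.60139,1.23325,-0.33192
32,-0.84748,-0.48375,0.66663,-0.06765,-0.39788,-0.07627,-0.10730,-0.58115,0.59514,-20.01405,-2.68952,-1.46964
33,-0.85301,-0.50283,0.66969,-0.48981,-1.44573,0.37415,-0.10886,-0.58534,0.59031,27.13207,2.22870,-0.06832
34,-0.86179,-0.52607,0.67566,-0.38504,-0.92060,0.22403,-0.11102,-0.59128,0.58312,25.60138,2.06902,-0.13421
35,-0.86851,-0.54139,0.67881,-0.28558,-0.63429,0.09333,-0.11231,-0.59583,0.57777,24.24192,1.93455,-0.17813
36,-0.87334,-0.55232,0.67965,-0.19821,-0.46815,-0.00383,-0.11303,-0.59929,0.57392,23.04094,1.81846,-0.21597
37,-0.87659,-0.56051,0.67908,-0.12670,-0.35630,-0.04889,-0.11340,-0.60182,0.57126,21.98516,1.71839,-0.26518
38,-0.87853,-0.56692,0.67779,-0.06704,-0.28897,-0.07911,-0.11357,-0.60358,0.56956,21.06216,1.63259,-0.31015
39,-0.87939,-0.57227,0.67599,-0.01838,-0.24732,-0.10042,-0.11361,-0.60471,0.56861,20.26103,1.55888,-0.34984
40,-0.87937,-0.57692,0.67384,0.01994,-0.21824,-0.11403,-0.11355,-0.60535,0.56826,19.57318,1.49566,-0.38491
41,-0.87868,-0.58107,0.67148,0.04931,-0.19680,-0.12184,-0.11344,-0.60559,0.56837,18.98712,1.44174,-0.41571
42,-0.87747,-0.58485,0.66900,0.07130,-0.18131,-0.12567,-0.11328,-0.60553,0.56882,18.48975,1.39600,-0.44262
43,-0.87589,-0.58837,0.66647,0.08706,-0.16946,-0.12652,-0.11311,-0.60524,0.56953,18.07098,1.35742,-0.46598
44,-0.87404,-0.59167,0.66395,0.09762,-0.15988,-0.12519,-0.11292,-0.60478,0.57041,17.72157,1.32512,-0.48612
45,-0.87202,-0.59479,0.66147,0.10394,-0.15179,-0.12229,-0.11272,-0.60420,0.57142,17.43296,1.29829,-0.50337
46,-0.86992,-0.59776,0.65907,0.10684,-0.14475,-0.11831,-0.11253,-0.60354,0.57249,17.19725,1.27621,-0.51804
47,-0.86778,-0.60060,0.65674,0.10703,-0.13848,-0.11361,-0.11233,-0.60285,0.57359,17.00729,1.25824,-0.53042
48,-0.86566,-0.60332,0.65452,0.10513,-0.13282,-0.10847,-0.11215,-0.60213,0.57469,,,
# final eef position (m): -0.11215 -0.60213 0.57469
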